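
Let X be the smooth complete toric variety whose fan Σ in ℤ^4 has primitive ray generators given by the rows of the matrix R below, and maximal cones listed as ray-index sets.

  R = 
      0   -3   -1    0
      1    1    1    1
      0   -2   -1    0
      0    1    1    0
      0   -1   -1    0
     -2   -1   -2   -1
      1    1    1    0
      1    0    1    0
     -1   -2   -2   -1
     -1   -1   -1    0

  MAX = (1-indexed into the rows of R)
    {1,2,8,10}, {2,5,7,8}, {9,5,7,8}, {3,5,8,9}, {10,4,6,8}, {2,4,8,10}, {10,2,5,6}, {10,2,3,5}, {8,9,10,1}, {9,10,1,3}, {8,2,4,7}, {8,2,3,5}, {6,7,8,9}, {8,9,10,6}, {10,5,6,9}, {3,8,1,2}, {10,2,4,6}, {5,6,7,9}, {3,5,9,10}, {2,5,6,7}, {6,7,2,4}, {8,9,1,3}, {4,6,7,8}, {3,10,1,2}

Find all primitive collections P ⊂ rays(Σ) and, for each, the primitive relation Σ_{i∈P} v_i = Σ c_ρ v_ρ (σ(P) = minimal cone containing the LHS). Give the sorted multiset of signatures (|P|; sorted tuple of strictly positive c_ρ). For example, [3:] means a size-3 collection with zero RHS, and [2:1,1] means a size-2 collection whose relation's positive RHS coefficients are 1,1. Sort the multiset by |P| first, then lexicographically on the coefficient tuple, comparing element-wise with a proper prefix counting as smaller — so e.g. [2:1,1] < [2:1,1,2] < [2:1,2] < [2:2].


The 15 primitive collections of Σ (r=10, n=4):

  {4,5}:  v_{4} + v_{5} = 0  →  sig = [2:]
  {7,10}:  v_{7} + v_{10} = 0  →  sig = [2:]
  {2,9}:  v_{2} + v_{9} = v_{5}  →  sig = [2:1]
  {1,7}:  v_{1} + v_{7} = v_{3} + v_{8}  →  sig = [2:1,1]
  {3,4}:  v_{3} + v_{4} = v_{8} + v_{10}  →  sig = [2:1,1]
  {3,6}:  v_{3} + v_{6} = v_{9} + v_{10}  →  sig = [2:1,1]
  {3,7}:  v_{3} + v_{7} = v_{5} + v_{8}  →  sig = [2:1,1]
  {4,9}:  v_{4} + v_{9} = v_{6} + v_{8}  →  sig = [2:1,1]
  {1,6}:  v_{1} + v_{6} = v_{8} + v_{9} + 2·v_{10}  →  sig = [2:1,1,2]
  {1,5}:  v_{1} + v_{5} = 2·v_{3}  →  sig = [2:2]
  {1,4}:  v_{1} + v_{4} = 2·v_{8} + 2·v_{10}  →  sig = [2:2,2]
  {2,6,8}:  v_{2} + v_{6} + v_{8} = 0  →  sig = [3:]
  {3,8,10}:  v_{3} + v_{8} + v_{10} = v_{1}  →  sig = [3:1]
  {5,6,8}:  v_{5} + v_{6} + v_{8} = v_{9}  →  sig = [3:1]
  {5,8,10}:  v_{5} + v_{8} + v_{10} = v_{3}  →  sig = [3:1]

Hence PRS(X_Σ) =
[[2:], [2:], [2:1], [2:1,1], [2:1,1], [2:1,1], [2:1,1], [2:1,1], [2:1,1,2], [2:2], [2:2,2], [3:], [3:1], [3:1], [3:1]]


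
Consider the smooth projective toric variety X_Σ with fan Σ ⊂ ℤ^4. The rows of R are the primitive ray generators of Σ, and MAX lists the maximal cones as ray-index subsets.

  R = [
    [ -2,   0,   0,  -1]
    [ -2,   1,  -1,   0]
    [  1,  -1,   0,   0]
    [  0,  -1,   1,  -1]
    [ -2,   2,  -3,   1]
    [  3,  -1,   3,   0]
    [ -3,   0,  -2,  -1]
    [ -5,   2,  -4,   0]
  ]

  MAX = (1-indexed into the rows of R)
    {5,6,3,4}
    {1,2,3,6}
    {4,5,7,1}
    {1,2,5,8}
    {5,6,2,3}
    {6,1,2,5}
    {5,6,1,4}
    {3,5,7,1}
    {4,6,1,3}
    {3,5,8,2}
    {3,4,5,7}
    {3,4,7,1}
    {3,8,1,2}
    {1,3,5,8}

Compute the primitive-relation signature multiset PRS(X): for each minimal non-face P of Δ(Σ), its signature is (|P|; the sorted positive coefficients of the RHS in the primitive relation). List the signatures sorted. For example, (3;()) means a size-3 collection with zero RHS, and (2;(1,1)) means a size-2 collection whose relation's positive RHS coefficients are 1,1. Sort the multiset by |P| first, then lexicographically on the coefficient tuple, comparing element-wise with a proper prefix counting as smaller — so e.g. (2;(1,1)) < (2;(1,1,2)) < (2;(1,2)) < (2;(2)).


Δ(Σ) — 8 vertices, 9 min non-faces:

  P={2,4}:  v_{2} + v_{4} = v_{1}  so sig = (2;(1))
  P={6,7}:  v_{6} + v_{7} = v_{4}  so sig = (2;(1))
  P={6,8}:  v_{6} + v_{8} = v_{2}  so sig = (2;(1))
  P={2,7}:  v_{2} + v_{7} = 2·v_{1} + v_{3} + v_{5}  so sig = (2;(1,1,2))
  P={4,8}:  v_{4} + v_{8} = 2·v_{1} + v_{3} + v_{5}  so sig = (2;(1,1,2))
  P={7,8}:  v_{7} + v_{8} = 3·v_{1} + 2·v_{3} + 2·v_{5}  so sig = (2;(2,2,3))
  P={1,3,5,6}:  v_{1} + v_{3} + v_{5} + v_{6} = 0  so sig = (4;())
  P={1,2,3,5}:  v_{1} + v_{2} + v_{3} + v_{5} = v_{8}  so sig = (4;(1))
  P={1,3,4,5}:  v_{1} + v_{3} + v_{4} + v_{5} = v_{7}  so sig = (4;(1))

Sorted signature multiset PRS(X):
{ (2;(1)) ×3,  (2;(1,1,2)) ×2,  (2;(2,2,3)),  (4;()),  (4;(1)) ×2 }


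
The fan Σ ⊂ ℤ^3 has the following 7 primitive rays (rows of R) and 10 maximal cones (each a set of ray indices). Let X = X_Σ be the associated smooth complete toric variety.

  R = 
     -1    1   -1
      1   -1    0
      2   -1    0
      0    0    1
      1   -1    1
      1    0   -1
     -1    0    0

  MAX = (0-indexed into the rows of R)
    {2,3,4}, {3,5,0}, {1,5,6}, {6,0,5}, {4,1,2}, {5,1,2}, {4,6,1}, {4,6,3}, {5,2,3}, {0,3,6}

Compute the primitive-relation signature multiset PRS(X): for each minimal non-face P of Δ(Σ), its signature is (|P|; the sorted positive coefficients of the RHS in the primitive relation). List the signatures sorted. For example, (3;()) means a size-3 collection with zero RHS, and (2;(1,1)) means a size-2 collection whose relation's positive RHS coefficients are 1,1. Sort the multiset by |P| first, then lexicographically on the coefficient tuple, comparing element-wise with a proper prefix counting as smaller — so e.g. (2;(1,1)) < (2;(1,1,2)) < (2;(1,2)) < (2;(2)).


7 minimal non-faces of Δ(Σ) (on 7 rays):

  {0,4}:  v_{0} + v_{4} = 0 ; sig = (2;())
  {0,2}:  v_{0} + v_{2} = v_{5} ; sig = (2;(1))
  {1,3}:  v_{1} + v_{3} = v_{4} ; sig = (2;(1))
  {2,6}:  v_{2} + v_{6} = v_{1} ; sig = (2;(1))
  {4,5}:  v_{4} + v_{5} = v_{2} ; sig = (2;(1))
  {0,1}:  v_{0} + v_{1} = v_{5} + v_{6} ; sig = (2;(1,1))
  {3,5,6}:  v_{3} + v_{5} + v_{6} = 0 ; sig = (3;())

Signatures (|P|; sorted positive RHS coefficients), sorted:
    (2;())
    (2;(1))
    (2;(1))
    (2;(1))
    (2;(1))
    (2;(1,1))
    (3;())


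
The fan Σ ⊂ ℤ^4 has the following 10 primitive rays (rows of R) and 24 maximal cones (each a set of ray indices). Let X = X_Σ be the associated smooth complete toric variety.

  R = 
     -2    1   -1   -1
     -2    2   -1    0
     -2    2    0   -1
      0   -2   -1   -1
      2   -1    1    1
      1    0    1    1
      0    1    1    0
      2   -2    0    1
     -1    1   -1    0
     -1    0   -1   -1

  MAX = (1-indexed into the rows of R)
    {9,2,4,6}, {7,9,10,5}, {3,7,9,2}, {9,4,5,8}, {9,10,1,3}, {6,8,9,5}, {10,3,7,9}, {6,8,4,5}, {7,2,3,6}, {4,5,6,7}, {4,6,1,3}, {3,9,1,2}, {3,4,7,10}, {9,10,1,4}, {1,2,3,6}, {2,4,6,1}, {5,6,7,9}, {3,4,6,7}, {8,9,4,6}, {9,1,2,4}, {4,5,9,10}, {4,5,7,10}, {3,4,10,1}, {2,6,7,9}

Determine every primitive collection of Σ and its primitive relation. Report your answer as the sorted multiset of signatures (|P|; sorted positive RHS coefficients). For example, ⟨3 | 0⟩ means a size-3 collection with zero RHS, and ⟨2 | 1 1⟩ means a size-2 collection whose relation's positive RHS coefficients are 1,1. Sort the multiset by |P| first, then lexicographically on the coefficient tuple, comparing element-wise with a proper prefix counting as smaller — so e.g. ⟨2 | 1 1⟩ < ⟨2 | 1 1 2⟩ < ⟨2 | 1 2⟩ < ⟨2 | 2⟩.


Σ has 18 primitive collections:

  P = {1,5}:  v_{1} + v_{5} = 0  so sig = ⟨2 | 0⟩
  P = {3,8}:  v_{3} + v_{8} = 0  so sig = ⟨2 | 0⟩
  P = {6,10}:  v_{6} + v_{10} = 0  so sig = ⟨2 | 0⟩
  P = {1,7}:  v_{1} + v_{7} = v_{3}  so sig = ⟨2 | 1⟩
  P = {3,5}:  v_{3} + v_{5} = v_{7}  so sig = ⟨2 | 1⟩
  P = {7,8}:  v_{7} + v_{8} = v_{5}  so sig = ⟨2 | 1⟩
  P = {2,5}:  v_{2} + v_{5} = v_{6} + v_{9}  so sig = ⟨2 | 1 1⟩
  P = {2,10}:  v_{2} + v_{10} = v_{1} + v_{9}  so sig = ⟨2 | 1 1⟩
  P = {1,8}:  v_{1} + v_{8} = v_{4} + v_{6} + v_{9}  so sig = ⟨2 | 1 1 1⟩
  P = {8,10}:  v_{8} + v_{10} = v_{4} + v_{5} + v_{9}  so sig = ⟨2 | 1 1 1⟩
  P = {2,8}:  v_{2} + v_{8} = v_{4} + 2·v_{6} + 2·v_{9}  so sig = ⟨2 | 1 2 2⟩
  P = {1,6,9}:  v_{1} + v_{6} + v_{9} = v_{2}  so sig = ⟨3 | 1⟩
  P = {2,4,7}:  v_{2} + v_{4} + v_{7} = v_{1}  so sig = ⟨3 | 1⟩
  P = {4,7,9}:  v_{4} + v_{7} + v_{9} = v_{10}  so sig = ⟨3 | 1⟩
  P = {3,4,9}:  v_{3} + v_{4} + v_{9} = v_{1} + v_{10}  so sig = ⟨3 | 1 1⟩
  P = {3,6,9}:  v_{3} + v_{6} + v_{9} = v_{2} + v_{7}  so sig = ⟨3 | 1 1⟩
  P = {2,3,4}:  v_{2} + v_{3} + v_{4} = 2·v_{1}  so sig = ⟨3 | 2⟩
  P = {4,5,6,9}:  v_{4} + v_{5} + v_{6} + v_{9} = v_{8}  so sig = ⟨4 | 1⟩

Signatures (|P|; sorted positive RHS coefficients), sorted:
{ ⟨2 | 0⟩ ×3,  ⟨2 | 1⟩ ×3,  ⟨2 | 1 1⟩ ×2,  ⟨2 | 1 1 1⟩ ×2,  ⟨2 | 1 2 2⟩,  ⟨3 | 1⟩ ×3,  ⟨3 | 1 1⟩ ×2,  ⟨3 | 2⟩,  ⟨4 | 1⟩ }


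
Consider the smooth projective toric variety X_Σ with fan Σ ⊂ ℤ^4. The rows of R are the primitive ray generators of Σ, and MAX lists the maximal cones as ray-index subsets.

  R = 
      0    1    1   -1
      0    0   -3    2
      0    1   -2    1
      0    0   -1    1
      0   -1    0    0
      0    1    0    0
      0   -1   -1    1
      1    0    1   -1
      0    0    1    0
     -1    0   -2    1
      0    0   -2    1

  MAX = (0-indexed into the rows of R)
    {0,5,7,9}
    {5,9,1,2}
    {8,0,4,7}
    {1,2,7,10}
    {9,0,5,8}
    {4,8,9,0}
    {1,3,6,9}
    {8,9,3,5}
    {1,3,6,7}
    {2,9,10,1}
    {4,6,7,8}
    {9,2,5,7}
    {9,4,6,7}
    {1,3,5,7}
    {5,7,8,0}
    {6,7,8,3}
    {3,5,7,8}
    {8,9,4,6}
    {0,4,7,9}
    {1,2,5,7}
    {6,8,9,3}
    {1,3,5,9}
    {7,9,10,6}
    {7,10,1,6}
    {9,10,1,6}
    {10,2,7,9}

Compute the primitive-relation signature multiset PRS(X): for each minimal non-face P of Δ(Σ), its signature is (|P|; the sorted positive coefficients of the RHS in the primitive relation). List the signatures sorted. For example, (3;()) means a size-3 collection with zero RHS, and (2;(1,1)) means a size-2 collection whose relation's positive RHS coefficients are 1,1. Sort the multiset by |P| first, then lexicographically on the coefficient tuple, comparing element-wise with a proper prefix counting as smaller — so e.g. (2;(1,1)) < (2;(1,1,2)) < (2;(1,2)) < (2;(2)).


21 minimal non-faces of Δ(Σ) (on 11 rays):

  P={0,6}:  v_{0} + v_{6} = 0  ⇒ sig = (2;())
  P={4,5}:  v_{4} + v_{5} = 0  ⇒ sig = (2;())
  P={0,1}:  v_{0} + v_{1} = v_{2}  ⇒ sig = (2;(1))
  P={0,3}:  v_{0} + v_{3} = v_{5}  ⇒ sig = (2;(1))
  P={2,4}:  v_{2} + v_{4} = v_{10}  ⇒ sig = (2;(1))
  P={2,6}:  v_{2} + v_{6} = v_{1}  ⇒ sig = (2;(1))
  P={3,4}:  v_{3} + v_{4} = v_{6}  ⇒ sig = (2;(1))
  P={3,10}:  v_{3} + v_{10} = v_{1}  ⇒ sig = (2;(1))
  P={5,6}:  v_{5} + v_{6} = v_{3}  ⇒ sig = (2;(1))
  P={5,10}:  v_{5} + v_{10} = v_{2}  ⇒ sig = (2;(1))
  P={8,10}:  v_{8} + v_{10} = v_{3}  ⇒ sig = (2;(1))
  P={1,4}:  v_{1} + v_{4} = v_{6} + v_{10}  ⇒ sig = (2;(1,1))
  P={2,3}:  v_{2} + v_{3} = v_{1} + v_{5}  ⇒ sig = (2;(1,1))
  P={2,8}:  v_{2} + v_{8} = v_{3} + v_{5}  ⇒ sig = (2;(1,1))
  P={0,10}:  v_{0} + v_{10} = v_{5} + v_{7} + v_{9}  ⇒ sig = (2;(1,1,1))
  P={4,10}:  v_{4} + v_{10} = v_{6} + v_{7} + v_{9}  ⇒ sig = (2;(1,1,1))
  P={0,2}:  v_{0} + v_{2} = 2·v_{5} + v_{7} + v_{9}  ⇒ sig = (2;(1,1,2))
  P={1,8}:  v_{1} + v_{8} = 2·v_{3}  ⇒ sig = (2;(2))
  P={7,8,9}:  v_{7} + v_{8} + v_{9} = 0  ⇒ sig = (3;())
  P={3,7,9}:  v_{3} + v_{7} + v_{9} = v_{10}  ⇒ sig = (3;(1))
  P={1,7,9}:  v_{1} + v_{7} + v_{9} = 2·v_{10}  ⇒ sig = (3;(2))

Hence PRS(X_Σ) =
[(2;()), (2;()), (2;(1)), (2;(1)), (2;(1)), (2;(1)), (2;(1)), (2;(1)), (2;(1)), (2;(1)), (2;(1)), (2;(1,1)), (2;(1,1)), (2;(1,1)), (2;(1,1,1)), (2;(1,1,1)), (2;(1,1,2)), (2;(2)), (3;()), (3;(1)), (3;(2))]


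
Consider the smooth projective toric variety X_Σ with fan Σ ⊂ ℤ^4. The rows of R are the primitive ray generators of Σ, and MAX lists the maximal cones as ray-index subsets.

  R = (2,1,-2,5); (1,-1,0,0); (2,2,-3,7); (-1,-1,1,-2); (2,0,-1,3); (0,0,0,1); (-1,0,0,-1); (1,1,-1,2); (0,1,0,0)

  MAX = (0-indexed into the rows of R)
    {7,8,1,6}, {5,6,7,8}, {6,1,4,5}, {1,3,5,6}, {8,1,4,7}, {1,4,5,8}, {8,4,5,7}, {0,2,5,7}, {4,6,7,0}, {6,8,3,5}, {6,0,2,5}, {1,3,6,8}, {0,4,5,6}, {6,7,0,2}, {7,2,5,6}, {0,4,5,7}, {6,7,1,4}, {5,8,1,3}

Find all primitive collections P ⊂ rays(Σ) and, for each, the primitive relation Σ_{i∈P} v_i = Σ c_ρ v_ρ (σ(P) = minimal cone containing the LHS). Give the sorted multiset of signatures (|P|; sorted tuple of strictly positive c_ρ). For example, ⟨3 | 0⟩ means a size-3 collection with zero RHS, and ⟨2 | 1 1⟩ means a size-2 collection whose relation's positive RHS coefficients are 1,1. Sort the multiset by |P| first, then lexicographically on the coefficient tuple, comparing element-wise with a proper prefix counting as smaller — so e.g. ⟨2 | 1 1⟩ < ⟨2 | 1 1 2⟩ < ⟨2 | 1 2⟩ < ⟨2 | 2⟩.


Δ(Σ) — 9 vertices, 14 min non-faces:

  P = {3,7}:  v_{3} + v_{7} = 0  →  sig = ⟨2 | 0⟩
  P = {3,4}:  v_{3} + v_{4} = v_{1} + v_{5}  →  sig = ⟨2 | 1 1⟩
  P = {0,3}:  v_{0} + v_{3} = v_{4} + v_{5} + v_{6}  →  sig = ⟨2 | 1 1 1⟩
  P = {1,2}:  v_{1} + v_{2} = v_{0} + v_{4} + v_{6}  →  sig = ⟨2 | 1 1 1⟩
  P = {2,3}:  v_{2} + v_{3} = v_{0} + v_{5} + v_{6}  →  sig = ⟨2 | 1 1 1⟩
  P = {0,1}:  v_{0} + v_{1} = 2·v_{4} + v_{6}  →  sig = ⟨2 | 1 2⟩
  P = {0,8}:  v_{0} + v_{8} = v_{5} + 2·v_{7}  →  sig = ⟨2 | 1 2⟩
  P = {2,8}:  v_{2} + v_{8} = 2·v_{5} + v_{6} + 3·v_{7}  →  sig = ⟨2 | 1 2 3⟩
  P = {2,4}:  v_{2} + v_{4} = 2·v_{0}  →  sig = ⟨2 | 2⟩
  P = {1,5,7}:  v_{1} + v_{5} + v_{7} = v_{4}  →  sig = ⟨3 | 1⟩
  P = {4,6,8}:  v_{4} + v_{6} + v_{8} = v_{7}  →  sig = ⟨3 | 1⟩
  P = {1,5,6,8}:  v_{1} + v_{5} + v_{6} + v_{8} = 0  →  sig = ⟨4 | 0⟩
  P = {0,5,6,7}:  v_{0} + v_{5} + v_{6} + v_{7} = v_{2}  →  sig = ⟨4 | 1⟩
  P = {4,5,6,7}:  v_{4} + v_{5} + v_{6} + v_{7} = v_{0}  →  sig = ⟨4 | 1⟩

so the primitive-relation signature multiset is
{ ⟨2 | 0⟩,  ⟨2 | 1 1⟩,  ⟨2 | 1 1 1⟩ ×3,  ⟨2 | 1 2⟩ ×2,  ⟨2 | 1 2 3⟩,  ⟨2 | 2⟩,  ⟨3 | 1⟩ ×2,  ⟨4 | 0⟩,  ⟨4 | 1⟩ ×2 }


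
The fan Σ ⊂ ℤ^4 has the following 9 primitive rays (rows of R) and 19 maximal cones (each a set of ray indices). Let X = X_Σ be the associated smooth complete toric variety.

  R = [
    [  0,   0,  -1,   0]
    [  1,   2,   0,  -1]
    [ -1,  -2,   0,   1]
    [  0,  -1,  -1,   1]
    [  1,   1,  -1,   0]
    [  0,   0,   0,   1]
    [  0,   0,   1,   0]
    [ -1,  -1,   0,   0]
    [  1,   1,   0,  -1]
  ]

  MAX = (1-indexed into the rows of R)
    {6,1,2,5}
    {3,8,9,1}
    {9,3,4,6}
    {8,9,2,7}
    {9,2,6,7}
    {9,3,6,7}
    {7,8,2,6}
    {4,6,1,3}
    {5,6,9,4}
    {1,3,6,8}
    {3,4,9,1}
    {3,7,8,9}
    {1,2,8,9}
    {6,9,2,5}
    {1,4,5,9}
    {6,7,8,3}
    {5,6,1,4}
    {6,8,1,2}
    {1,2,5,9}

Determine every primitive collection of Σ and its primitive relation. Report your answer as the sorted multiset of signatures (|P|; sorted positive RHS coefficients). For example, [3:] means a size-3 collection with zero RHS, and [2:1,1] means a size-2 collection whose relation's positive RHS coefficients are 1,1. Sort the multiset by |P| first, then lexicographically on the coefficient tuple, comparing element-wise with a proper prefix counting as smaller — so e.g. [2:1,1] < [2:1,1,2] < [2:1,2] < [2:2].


The 10 primitive collections of Σ (r=9, n=4):

  {1,7}:  v_{1} + v_{7} = 0  ⟹  sig = [2:]
  {2,3}:  v_{2} + v_{3} = 0  ⟹  sig = [2:]
  {2,4}:  v_{2} + v_{4} = v_{5}  ⟹  sig = [2:1]
  {3,5}:  v_{3} + v_{5} = v_{4}  ⟹  sig = [2:1]
  {5,8}:  v_{5} + v_{8} = v_{1}  ⟹  sig = [2:1]
  {4,8}:  v_{4} + v_{8} = v_{1} + v_{3}  ⟹  sig = [2:1,1]
  {5,7}:  v_{5} + v_{7} = v_{6} + v_{9}  ⟹  sig = [2:1,1]
  {4,7}:  v_{4} + v_{7} = v_{3} + v_{6} + v_{9}  ⟹  sig = [2:1,1,1]
  {6,8,9}:  v_{6} + v_{8} + v_{9} = 0  ⟹  sig = [3:]
  {1,6,9}:  v_{1} + v_{6} + v_{9} = v_{5}  ⟹  sig = [3:1]

so the primitive-relation signature multiset is
[[2:], [2:], [2:1], [2:1], [2:1], [2:1,1], [2:1,1], [2:1,1,1], [3:], [3:1]]


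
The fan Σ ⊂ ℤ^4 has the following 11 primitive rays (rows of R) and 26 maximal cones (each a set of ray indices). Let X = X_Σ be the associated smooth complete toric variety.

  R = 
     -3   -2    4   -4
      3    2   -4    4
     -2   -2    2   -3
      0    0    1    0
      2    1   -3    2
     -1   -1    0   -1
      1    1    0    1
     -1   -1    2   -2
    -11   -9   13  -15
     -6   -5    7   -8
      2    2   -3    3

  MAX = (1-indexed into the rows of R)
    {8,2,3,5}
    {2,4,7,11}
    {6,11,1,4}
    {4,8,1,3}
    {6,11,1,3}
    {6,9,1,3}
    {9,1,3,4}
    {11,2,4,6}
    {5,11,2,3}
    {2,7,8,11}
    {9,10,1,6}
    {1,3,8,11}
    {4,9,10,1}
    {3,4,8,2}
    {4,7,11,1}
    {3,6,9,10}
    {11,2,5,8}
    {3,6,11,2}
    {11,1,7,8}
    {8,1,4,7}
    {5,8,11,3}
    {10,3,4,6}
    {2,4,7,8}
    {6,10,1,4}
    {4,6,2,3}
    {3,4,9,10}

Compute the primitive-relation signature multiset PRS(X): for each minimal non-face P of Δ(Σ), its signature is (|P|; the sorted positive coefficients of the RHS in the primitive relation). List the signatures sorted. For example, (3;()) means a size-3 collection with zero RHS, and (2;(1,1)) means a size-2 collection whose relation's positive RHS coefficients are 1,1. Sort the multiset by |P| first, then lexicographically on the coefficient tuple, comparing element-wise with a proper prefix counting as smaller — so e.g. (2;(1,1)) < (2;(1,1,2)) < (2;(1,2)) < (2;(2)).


24 minimal non-faces of Δ(Σ) (on 11 rays):

  P = {1,2}:  v_{1} + v_{2} = 0  ⟹  sig = (2;())
  P = {6,7}:  v_{6} + v_{7} = 0  ⟹  sig = (2;())
  P = {3,7}:  v_{3} + v_{7} = v_{8}  ⟹  sig = (2;(1))
  P = {6,8}:  v_{6} + v_{8} = v_{3}  ⟹  sig = (2;(1))
  P = {2,9}:  v_{2} + v_{9} = v_{3} + v_{10}  ⟹  sig = (2;(1,1))
  P = {4,5}:  v_{4} + v_{5} = v_{2} + v_{8}  ⟹  sig = (2;(1,1))
  P = {10,11}:  v_{10} + v_{11} = v_{1} + v_{6}  ⟹  sig = (2;(1,1))
  P = {1,5}:  v_{1} + v_{5} = v_{3} + v_{8} + v_{11}  ⟹  sig = (2;(1,1,1))
  P = {2,10}:  v_{2} + v_{10} = v_{3} + v_{4} + v_{6}  ⟹  sig = (2;(1,1,1))
  P = {7,10}:  v_{7} + v_{10} = v_{1} + v_{3} + v_{4}  ⟹  sig = (2;(1,1,1))
  P = {5,6}:  v_{5} + v_{6} = v_{2} + 2·v_{3} + v_{11}  ⟹  sig = (2;(1,1,2))
  P = {5,7}:  v_{5} + v_{7} = v_{2} + 2·v_{8} + v_{11}  ⟹  sig = (2;(1,1,2))
  P = {8,10}:  v_{8} + v_{10} = v_{1} + 2·v_{3} + v_{4}  ⟹  sig = (2;(1,1,2))
  P = {9,11}:  v_{9} + v_{11} = 2·v_{1} + v_{3} + v_{6}  ⟹  sig = (2;(1,1,2))
  P = {7,9}:  v_{7} + v_{9} = 2·v_{1} + 2·v_{3} + v_{4}  ⟹  sig = (2;(1,2,2))
  P = {8,9}:  v_{8} + v_{9} = 2·v_{1} + 3·v_{3} + v_{4}  ⟹  sig = (2;(1,2,3))
  P = {5,9}:  v_{5} + v_{9} = v_{1} + 3·v_{3}  ⟹  sig = (2;(1,3))
  P = {5,10}:  v_{5} + v_{10} = 2·v_{3}  ⟹  sig = (2;(2))
  P = {3,4,11}:  v_{3} + v_{4} + v_{11} = 0  ⟹  sig = (3;())
  P = {1,3,10}:  v_{1} + v_{3} + v_{10} = v_{9}  ⟹  sig = (3;(1))
  P = {4,8,11}:  v_{4} + v_{8} + v_{11} = v_{7}  ⟹  sig = (3;(1))
  P = {4,6,9}:  v_{4} + v_{6} + v_{9} = 2·v_{10}  ⟹  sig = (3;(2))
  P = {1,3,4,6}:  v_{1} + v_{3} + v_{4} + v_{6} = v_{10}  ⟹  sig = (4;(1))
  P = {2,3,8,11}:  v_{2} + v_{3} + v_{8} + v_{11} = v_{5}  ⟹  sig = (4;(1))

Hence PRS(X_Σ) =
{ (2;()) ×2,  (2;(1)) ×2,  (2;(1,1)) ×3,  (2;(1,1,1)) ×3,  (2;(1,1,2)) ×4,  (2;(1,2,2)),  (2;(1,2,3)),  (2;(1,3)),  (2;(2)),  (3;()),  (3;(1)) ×2,  (3;(2)),  (4;(1)) ×2 }


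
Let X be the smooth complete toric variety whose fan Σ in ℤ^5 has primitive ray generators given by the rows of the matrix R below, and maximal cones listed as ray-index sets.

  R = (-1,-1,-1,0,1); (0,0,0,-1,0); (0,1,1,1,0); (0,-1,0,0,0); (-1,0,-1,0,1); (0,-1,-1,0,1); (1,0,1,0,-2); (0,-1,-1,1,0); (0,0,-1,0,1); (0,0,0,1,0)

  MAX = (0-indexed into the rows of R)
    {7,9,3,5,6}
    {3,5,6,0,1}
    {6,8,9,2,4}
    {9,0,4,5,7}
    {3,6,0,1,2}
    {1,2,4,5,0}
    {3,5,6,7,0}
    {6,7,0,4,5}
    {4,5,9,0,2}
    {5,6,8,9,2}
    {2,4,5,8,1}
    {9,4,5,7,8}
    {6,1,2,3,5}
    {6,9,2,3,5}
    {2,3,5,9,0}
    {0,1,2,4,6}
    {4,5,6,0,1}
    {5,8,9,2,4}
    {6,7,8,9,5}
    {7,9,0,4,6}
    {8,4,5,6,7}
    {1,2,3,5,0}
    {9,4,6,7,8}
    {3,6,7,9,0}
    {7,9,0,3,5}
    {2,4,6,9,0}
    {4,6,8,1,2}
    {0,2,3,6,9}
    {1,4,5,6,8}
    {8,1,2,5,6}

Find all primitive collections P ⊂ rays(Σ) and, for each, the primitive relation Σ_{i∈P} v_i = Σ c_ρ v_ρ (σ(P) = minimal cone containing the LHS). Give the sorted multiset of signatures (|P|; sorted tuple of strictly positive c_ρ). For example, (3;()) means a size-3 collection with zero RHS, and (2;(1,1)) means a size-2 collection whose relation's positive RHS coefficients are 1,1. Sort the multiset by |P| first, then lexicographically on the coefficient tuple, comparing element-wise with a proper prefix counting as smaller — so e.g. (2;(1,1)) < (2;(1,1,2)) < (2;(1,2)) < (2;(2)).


Minimal non-faces — 10 found among 10 rays, 30 max cones:

  • {1,9}:  v_{1} + v_{9} = 0  ⇒ sig = (2;())
  • {3,4}:  v_{3} + v_{4} = v_{0}  ⇒ sig = (2;(1))
  • {3,8}:  v_{3} + v_{8} = v_{5}  ⇒ sig = (2;(1))
  • {0,8}:  v_{0} + v_{8} = v_{4} + v_{5}  ⇒ sig = (2;(1,1))
  • {1,7}:  v_{1} + v_{7} = v_{4} + v_{5} + v_{6}  ⇒ sig = (2;(1,1,1))
  • {2,7}:  v_{2} + v_{7} = 2·v_{9}  ⇒ sig = (2;(2))
  • {2,4,5,6}:  v_{2} + v_{4} + v_{5} + v_{6} = v_{9}  ⇒ sig = (4;(1))
  • {4,5,6,9}:  v_{4} + v_{5} + v_{6} + v_{9} = v_{7}  ⇒ sig = (4;(1))
  • {0,2,5,6}:  v_{0} + v_{2} + v_{5} + v_{6} = v_{3} + v_{9}  ⇒ sig = (4;(1,1))
  • {0,5,6,9}:  v_{0} + v_{5} + v_{6} + v_{9} = v_{3} + v_{7}  ⇒ sig = (4;(1,1))

Sorted signature multiset PRS(X):
    (2;())
    (2;(1))
    (2;(1))
    (2;(1,1))
    (2;(1,1,1))
    (2;(2))
    (4;(1))
    (4;(1))
    (4;(1,1))
    (4;(1,1))


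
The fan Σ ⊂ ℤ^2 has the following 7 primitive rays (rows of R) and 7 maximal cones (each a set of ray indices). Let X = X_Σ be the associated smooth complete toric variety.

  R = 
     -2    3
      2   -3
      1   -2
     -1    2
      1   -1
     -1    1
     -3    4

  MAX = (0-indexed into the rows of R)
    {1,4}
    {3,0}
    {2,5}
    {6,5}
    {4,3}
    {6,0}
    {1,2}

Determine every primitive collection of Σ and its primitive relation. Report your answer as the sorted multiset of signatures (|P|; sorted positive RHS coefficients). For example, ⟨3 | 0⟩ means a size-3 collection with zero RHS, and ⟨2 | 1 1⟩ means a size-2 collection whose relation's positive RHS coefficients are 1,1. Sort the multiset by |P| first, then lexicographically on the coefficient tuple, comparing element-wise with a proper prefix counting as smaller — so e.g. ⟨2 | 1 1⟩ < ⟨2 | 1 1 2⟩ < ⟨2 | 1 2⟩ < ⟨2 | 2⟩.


Σ has 14 primitive collections:

  • {0,1}:  v_{0} + v_{1} = 0  ⟹  sig = ⟨2 | 0⟩
  • {2,3}:  v_{2} + v_{3} = 0  ⟹  sig = ⟨2 | 0⟩
  • {4,5}:  v_{4} + v_{5} = 0  ⟹  sig = ⟨2 | 0⟩
  • {0,2}:  v_{0} + v_{2} = v_{5}  ⟹  sig = ⟨2 | 1⟩
  • {0,4}:  v_{0} + v_{4} = v_{3}  ⟹  sig = ⟨2 | 1⟩
  • {0,5}:  v_{0} + v_{5} = v_{6}  ⟹  sig = ⟨2 | 1⟩
  • {1,3}:  v_{1} + v_{3} = v_{4}  ⟹  sig = ⟨2 | 1⟩
  • {1,5}:  v_{1} + v_{5} = v_{2}  ⟹  sig = ⟨2 | 1⟩
  • {1,6}:  v_{1} + v_{6} = v_{5}  ⟹  sig = ⟨2 | 1⟩
  • {2,4}:  v_{2} + v_{4} = v_{1}  ⟹  sig = ⟨2 | 1⟩
  • {3,5}:  v_{3} + v_{5} = v_{0}  ⟹  sig = ⟨2 | 1⟩
  • {4,6}:  v_{4} + v_{6} = v_{0}  ⟹  sig = ⟨2 | 1⟩
  • {2,6}:  v_{2} + v_{6} = 2·v_{5}  ⟹  sig = ⟨2 | 2⟩
  • {3,6}:  v_{3} + v_{6} = 2·v_{0}  ⟹  sig = ⟨2 | 2⟩

Hence PRS(X_Σ) =
{ ⟨2 | 0⟩ ×3,  ⟨2 | 1⟩ ×9,  ⟨2 | 2⟩ ×2 }


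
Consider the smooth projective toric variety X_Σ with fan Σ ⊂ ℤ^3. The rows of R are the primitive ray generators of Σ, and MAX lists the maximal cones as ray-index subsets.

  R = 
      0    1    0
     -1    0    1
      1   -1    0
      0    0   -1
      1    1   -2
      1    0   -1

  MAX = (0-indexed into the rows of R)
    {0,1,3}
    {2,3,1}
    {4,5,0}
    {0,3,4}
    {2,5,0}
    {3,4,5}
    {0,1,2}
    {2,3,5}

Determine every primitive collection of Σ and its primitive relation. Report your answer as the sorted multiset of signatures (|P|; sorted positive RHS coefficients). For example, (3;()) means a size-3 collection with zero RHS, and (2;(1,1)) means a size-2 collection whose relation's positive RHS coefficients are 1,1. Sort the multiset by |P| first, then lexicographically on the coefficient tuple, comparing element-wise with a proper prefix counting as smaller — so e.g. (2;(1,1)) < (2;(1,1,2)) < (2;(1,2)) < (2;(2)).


Primitive collections (5):

  P = {1,5}:  v_{1} + v_{5} = 0  ⟹  sig = (2;())
  P = {1,4}:  v_{1} + v_{4} = v_{0} + v_{3}  ⟹  sig = (2;(1,1))
  P = {2,4}:  v_{2} + v_{4} = 2·v_{5}  ⟹  sig = (2;(2))
  P = {0,2,3}:  v_{0} + v_{2} + v_{3} = v_{5}  ⟹  sig = (3;(1))
  P = {0,3,5}:  v_{0} + v_{3} + v_{5} = v_{4}  ⟹  sig = (3;(1))

Hence PRS(X_Σ) =
[(2;()), (2;(1,1)), (2;(2)), (3;(1)), (3;(1))]


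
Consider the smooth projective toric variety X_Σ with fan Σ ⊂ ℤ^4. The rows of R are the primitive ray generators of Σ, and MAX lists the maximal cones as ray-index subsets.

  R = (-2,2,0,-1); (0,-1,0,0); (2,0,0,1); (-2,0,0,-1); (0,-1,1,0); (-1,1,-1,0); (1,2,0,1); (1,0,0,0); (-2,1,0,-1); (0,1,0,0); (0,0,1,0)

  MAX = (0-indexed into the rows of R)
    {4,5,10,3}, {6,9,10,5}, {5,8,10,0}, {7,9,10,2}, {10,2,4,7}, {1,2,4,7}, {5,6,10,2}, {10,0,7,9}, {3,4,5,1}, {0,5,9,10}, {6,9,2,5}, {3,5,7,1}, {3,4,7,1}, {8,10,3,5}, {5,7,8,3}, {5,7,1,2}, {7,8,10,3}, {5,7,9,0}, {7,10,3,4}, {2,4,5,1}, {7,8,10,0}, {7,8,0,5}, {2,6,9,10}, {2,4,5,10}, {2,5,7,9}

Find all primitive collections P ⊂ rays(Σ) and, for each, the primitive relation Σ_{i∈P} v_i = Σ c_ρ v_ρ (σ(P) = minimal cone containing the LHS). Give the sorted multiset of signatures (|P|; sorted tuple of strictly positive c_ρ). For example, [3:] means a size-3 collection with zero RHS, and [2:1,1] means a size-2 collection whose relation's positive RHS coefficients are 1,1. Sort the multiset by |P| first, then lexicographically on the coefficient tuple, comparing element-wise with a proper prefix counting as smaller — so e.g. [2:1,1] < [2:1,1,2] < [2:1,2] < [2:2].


|primitive collections| = 22. Relations:

  P={1,9}:  v_{1} + v_{9} = 0  ⇒ sig = [2:]
  P={2,3}:  v_{2} + v_{3} = 0  ⇒ sig = [2:]
  P={0,1}:  v_{0} + v_{1} = v_{8}  ⇒ sig = [2:1]
  P={1,8}:  v_{1} + v_{8} = v_{3}  ⇒ sig = [2:1]
  P={1,10}:  v_{1} + v_{10} = v_{4}  ⇒ sig = [2:1]
  P={2,8}:  v_{2} + v_{8} = v_{9}  ⇒ sig = [2:1]
  P={3,9}:  v_{3} + v_{9} = v_{8}  ⇒ sig = [2:1]
  P={4,9}:  v_{4} + v_{9} = v_{10}  ⇒ sig = [2:1]
  P={8,9}:  v_{8} + v_{9} = v_{0}  ⇒ sig = [2:1]
  P={0,4}:  v_{0} + v_{4} = v_{8} + v_{10}  ⇒ sig = [2:1,1]
  P={4,8}:  v_{4} + v_{8} = v_{3} + v_{10}  ⇒ sig = [2:1,1]
  P={1,6}:  v_{1} + v_{6} = v_{2} + v_{5} + v_{10}  ⇒ sig = [2:1,1,1]
  P={3,6}:  v_{3} + v_{6} = v_{5} + v_{9} + v_{10}  ⇒ sig = [2:1,1,1]
  P={4,6}:  v_{4} + v_{6} = v_{2} + v_{5} + 2·v_{10}  ⇒ sig = [2:1,1,2]
  P={6,8}:  v_{6} + v_{8} = v_{5} + 2·v_{9} + v_{10}  ⇒ sig = [2:1,1,2]
  P={0,6}:  v_{0} + v_{6} = v_{5} + 3·v_{9} + v_{10}  ⇒ sig = [2:1,1,3]
  P={6,7}:  v_{6} + v_{7} = v_{2} + 2·v_{9}  ⇒ sig = [2:1,2]
  P={0,2}:  v_{0} + v_{2} = 2·v_{9}  ⇒ sig = [2:2]
  P={0,3}:  v_{0} + v_{3} = 2·v_{8}  ⇒ sig = [2:2]
  P={4,5,7}:  v_{4} + v_{5} + v_{7} = 0  ⇒ sig = [3:]
  P={5,7,10}:  v_{5} + v_{7} + v_{10} = v_{9}  ⇒ sig = [3:1]
  P={2,5,9,10}:  v_{2} + v_{5} + v_{9} + v_{10} = v_{6}  ⇒ sig = [4:1]

Signatures (|P|; sorted positive RHS coefficients), sorted:
[[2:], [2:], [2:1], [2:1], [2:1], [2:1], [2:1], [2:1], [2:1], [2:1,1], [2:1,1], [2:1,1,1], [2:1,1,1], [2:1,1,2], [2:1,1,2], [2:1,1,3], [2:1,2], [2:2], [2:2], [3:], [3:1], [4:1]]


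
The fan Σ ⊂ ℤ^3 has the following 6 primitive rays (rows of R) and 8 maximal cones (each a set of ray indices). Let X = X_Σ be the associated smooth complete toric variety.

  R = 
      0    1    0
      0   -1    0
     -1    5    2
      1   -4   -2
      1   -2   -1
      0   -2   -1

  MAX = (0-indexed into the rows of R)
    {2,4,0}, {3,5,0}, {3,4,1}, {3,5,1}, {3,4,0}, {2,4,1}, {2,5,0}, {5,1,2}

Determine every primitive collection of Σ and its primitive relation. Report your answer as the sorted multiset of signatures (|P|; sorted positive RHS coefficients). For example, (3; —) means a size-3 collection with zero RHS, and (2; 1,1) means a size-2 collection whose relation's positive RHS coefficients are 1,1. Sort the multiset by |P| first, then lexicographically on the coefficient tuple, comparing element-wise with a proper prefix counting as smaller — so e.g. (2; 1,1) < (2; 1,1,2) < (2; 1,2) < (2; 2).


Primitive collections (3):

  P = {0,1}:  v_{0} + v_{1} = 0 ; sig = (2; —)
  P = {2,3}:  v_{2} + v_{3} = v_{0} ; sig = (2; 1)
  P = {4,5}:  v_{4} + v_{5} = v_{3} ; sig = (2; 1)

Sorted signature multiset PRS(X):
    (2; —)
    (2; 1)
    (2; 1)


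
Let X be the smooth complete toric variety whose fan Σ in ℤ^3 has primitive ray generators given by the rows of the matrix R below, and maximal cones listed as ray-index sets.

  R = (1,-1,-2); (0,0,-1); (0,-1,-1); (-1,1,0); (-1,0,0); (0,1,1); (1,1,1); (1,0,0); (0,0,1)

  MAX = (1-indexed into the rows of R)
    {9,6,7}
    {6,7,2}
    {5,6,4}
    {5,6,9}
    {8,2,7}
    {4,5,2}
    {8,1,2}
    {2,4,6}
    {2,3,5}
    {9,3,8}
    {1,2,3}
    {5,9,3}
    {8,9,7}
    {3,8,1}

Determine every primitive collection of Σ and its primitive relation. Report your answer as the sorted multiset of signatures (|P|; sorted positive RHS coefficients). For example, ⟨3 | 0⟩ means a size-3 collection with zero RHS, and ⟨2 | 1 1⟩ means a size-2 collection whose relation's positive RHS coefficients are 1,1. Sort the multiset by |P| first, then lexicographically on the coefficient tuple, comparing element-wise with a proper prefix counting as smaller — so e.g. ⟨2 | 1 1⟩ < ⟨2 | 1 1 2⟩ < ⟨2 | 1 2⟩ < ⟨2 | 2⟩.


|primitive collections| = 17. Relations:

  P={2,9}:  v_{2} + v_{9} = 0 — sig = ⟨2 | 0⟩
  P={3,6}:  v_{3} + v_{6} = 0 — sig = ⟨2 | 0⟩
  P={5,8}:  v_{5} + v_{8} = 0 — sig = ⟨2 | 0⟩
  P={3,7}:  v_{3} + v_{7} = v_{8} — sig = ⟨2 | 1⟩
  P={5,7}:  v_{5} + v_{7} = v_{6} — sig = ⟨2 | 1⟩
  P={6,8}:  v_{6} + v_{8} = v_{7} — sig = ⟨2 | 1⟩
  P={1,5}:  v_{1} + v_{5} = v_{2} + v_{3} — sig = ⟨2 | 1 1⟩
  P={1,6}:  v_{1} + v_{6} = v_{2} + v_{8} — sig = ⟨2 | 1 1⟩
  P={1,9}:  v_{1} + v_{9} = v_{3} + v_{8} — sig = ⟨2 | 1 1⟩
  P={3,4}:  v_{3} + v_{4} = v_{2} + v_{5} — sig = ⟨2 | 1 1⟩
  P={4,8}:  v_{4} + v_{8} = v_{2} + v_{6} — sig = ⟨2 | 1 1⟩
  P={4,9}:  v_{4} + v_{9} = v_{5} + v_{6} — sig = ⟨2 | 1 1⟩
  P={1,7}:  v_{1} + v_{7} = v_{2} + 2·v_{8} — sig = ⟨2 | 1 2⟩
  P={4,7}:  v_{4} + v_{7} = v_{2} + 2·v_{6} — sig = ⟨2 | 1 2⟩
  P={1,4}:  v_{1} + v_{4} = 2·v_{2} — sig = ⟨2 | 2⟩
  P={2,3,8}:  v_{2} + v_{3} + v_{8} = v_{1} — sig = ⟨3 | 1⟩
  P={2,5,6}:  v_{2} + v_{5} + v_{6} = v_{4} — sig = ⟨3 | 1⟩

Signatures (|P|; sorted positive RHS coefficients), sorted:
{ ⟨2 | 0⟩ ×3,  ⟨2 | 1⟩ ×3,  ⟨2 | 1 1⟩ ×6,  ⟨2 | 1 2⟩ ×2,  ⟨2 | 2⟩,  ⟨3 | 1⟩ ×2 }


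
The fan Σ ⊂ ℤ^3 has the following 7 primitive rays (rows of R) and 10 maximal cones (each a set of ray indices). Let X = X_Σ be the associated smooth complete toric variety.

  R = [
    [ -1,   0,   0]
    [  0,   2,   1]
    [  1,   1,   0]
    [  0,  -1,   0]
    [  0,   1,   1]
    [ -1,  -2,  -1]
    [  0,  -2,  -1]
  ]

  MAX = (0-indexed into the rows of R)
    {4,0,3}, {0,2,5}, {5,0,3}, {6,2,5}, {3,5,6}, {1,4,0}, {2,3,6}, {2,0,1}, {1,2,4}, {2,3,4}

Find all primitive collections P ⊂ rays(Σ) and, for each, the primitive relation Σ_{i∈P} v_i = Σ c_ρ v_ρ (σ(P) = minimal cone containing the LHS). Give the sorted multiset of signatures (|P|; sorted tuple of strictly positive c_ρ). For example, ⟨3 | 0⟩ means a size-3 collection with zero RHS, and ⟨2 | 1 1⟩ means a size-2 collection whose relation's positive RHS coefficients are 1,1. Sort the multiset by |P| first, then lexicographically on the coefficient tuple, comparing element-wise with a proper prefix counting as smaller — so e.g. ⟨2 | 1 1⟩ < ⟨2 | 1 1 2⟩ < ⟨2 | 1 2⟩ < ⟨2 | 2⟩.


Σ has 9 primitive collections:

  P={1,6}:  v_{1} + v_{6} = 0 ; sig = ⟨2 | 0⟩
  P={0,6}:  v_{0} + v_{6} = v_{5} ; sig = ⟨2 | 1⟩
  P={1,3}:  v_{1} + v_{3} = v_{4} ; sig = ⟨2 | 1⟩
  P={1,5}:  v_{1} + v_{5} = v_{0} ; sig = ⟨2 | 1⟩
  P={4,6}:  v_{4} + v_{6} = v_{3} ; sig = ⟨2 | 1⟩
  P={4,5}:  v_{4} + v_{5} = v_{0} + v_{3} ; sig = ⟨2 | 1 1⟩
  P={0,2,3}:  v_{0} + v_{2} + v_{3} = 0 ; sig = ⟨3 | 0⟩
  P={0,2,4}:  v_{0} + v_{2} + v_{4} = v_{1} ; sig = ⟨3 | 1⟩
  P={2,3,5}:  v_{2} + v_{3} + v_{5} = v_{6} ; sig = ⟨3 | 1⟩

Hence PRS(X_Σ) =
[⟨2 | 0⟩, ⟨2 | 1⟩, ⟨2 | 1⟩, ⟨2 | 1⟩, ⟨2 | 1⟩, ⟨2 | 1 1⟩, ⟨3 | 0⟩, ⟨3 | 1⟩, ⟨3 | 1⟩]


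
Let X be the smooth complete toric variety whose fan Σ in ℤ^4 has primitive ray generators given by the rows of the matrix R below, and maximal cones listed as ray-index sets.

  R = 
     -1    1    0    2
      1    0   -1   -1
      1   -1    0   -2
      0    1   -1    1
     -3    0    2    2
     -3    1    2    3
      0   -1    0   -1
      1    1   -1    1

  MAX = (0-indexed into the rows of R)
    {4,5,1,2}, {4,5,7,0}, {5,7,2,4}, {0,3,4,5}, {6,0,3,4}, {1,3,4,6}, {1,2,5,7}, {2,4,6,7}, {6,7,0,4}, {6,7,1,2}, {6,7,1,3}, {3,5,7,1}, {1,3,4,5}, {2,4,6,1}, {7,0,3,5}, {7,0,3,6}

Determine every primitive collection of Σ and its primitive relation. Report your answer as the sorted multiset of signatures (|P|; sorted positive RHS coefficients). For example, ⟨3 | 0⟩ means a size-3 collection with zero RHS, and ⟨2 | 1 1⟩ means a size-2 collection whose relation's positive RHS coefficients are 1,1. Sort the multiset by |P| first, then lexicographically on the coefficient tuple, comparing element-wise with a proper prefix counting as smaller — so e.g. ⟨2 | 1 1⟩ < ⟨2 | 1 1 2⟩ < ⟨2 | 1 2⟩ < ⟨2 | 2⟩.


6 minimal non-faces of Δ(Σ) (on 8 rays):

  • {0,2}:  v_{0} + v_{2} = 0  ⟹  sig = ⟨2 | 0⟩
  • {0,1}:  v_{0} + v_{1} = v_{3}  ⟹  sig = ⟨2 | 1⟩
  • {2,3}:  v_{2} + v_{3} = v_{1}  ⟹  sig = ⟨2 | 1⟩
  • {5,6}:  v_{5} + v_{6} = v_{4}  ⟹  sig = ⟨2 | 1⟩
  • {1,4,7}:  v_{1} + v_{4} + v_{7} = v_{0}  ⟹  sig = ⟨3 | 1⟩
  • {3,4,7}:  v_{3} + v_{4} + v_{7} = 2·v_{0}  ⟹  sig = ⟨3 | 2⟩

Hence PRS(X_Σ) =
    ⟨2 | 0⟩
    ⟨2 | 1⟩
    ⟨2 | 1⟩
    ⟨2 | 1⟩
    ⟨3 | 1⟩
    ⟨3 | 2⟩


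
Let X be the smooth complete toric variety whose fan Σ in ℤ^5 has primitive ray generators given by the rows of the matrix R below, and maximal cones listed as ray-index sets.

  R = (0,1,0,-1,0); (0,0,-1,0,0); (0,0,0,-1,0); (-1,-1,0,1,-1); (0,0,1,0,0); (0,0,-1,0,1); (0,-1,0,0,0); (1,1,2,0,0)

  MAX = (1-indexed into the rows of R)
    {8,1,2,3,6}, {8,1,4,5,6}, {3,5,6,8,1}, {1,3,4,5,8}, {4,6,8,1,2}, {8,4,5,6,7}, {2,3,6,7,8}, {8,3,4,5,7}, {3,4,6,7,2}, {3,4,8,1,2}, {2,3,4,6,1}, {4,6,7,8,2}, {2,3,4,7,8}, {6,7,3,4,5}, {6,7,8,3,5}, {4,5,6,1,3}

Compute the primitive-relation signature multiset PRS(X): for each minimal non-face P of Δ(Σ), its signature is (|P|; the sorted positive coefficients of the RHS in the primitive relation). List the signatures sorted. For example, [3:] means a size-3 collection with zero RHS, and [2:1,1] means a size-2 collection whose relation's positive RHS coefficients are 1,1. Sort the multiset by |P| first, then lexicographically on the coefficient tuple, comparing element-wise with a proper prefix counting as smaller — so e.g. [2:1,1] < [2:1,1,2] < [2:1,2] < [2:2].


Σ has 3 primitive collections:

  {2,5}:  v_{2} + v_{5} = 0 — sig = [2:]
  {1,7}:  v_{1} + v_{7} = v_{3} — sig = [2:1]
  {3,4,6,8}:  v_{3} + v_{4} + v_{6} + v_{8} = v_{5} — sig = [4:1]

Sorted signature multiset PRS(X):
    |P|=2: 2 collections, coeffs (), (1)
    |P|=4: 1 collection, coeffs (1)


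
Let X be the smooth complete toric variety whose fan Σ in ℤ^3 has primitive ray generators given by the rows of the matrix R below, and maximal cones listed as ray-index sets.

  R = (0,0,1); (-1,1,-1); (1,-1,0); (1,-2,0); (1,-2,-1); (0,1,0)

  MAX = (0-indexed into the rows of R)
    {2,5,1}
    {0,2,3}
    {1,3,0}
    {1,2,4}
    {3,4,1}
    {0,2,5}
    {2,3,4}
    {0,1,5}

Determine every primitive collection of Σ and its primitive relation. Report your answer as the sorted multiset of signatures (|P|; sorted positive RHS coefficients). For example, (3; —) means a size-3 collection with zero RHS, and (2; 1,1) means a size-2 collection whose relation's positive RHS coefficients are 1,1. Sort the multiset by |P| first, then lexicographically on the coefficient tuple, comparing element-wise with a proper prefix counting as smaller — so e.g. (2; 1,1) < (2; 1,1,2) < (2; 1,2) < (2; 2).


5 minimal non-faces of Δ(Σ) (on 6 rays):

  P = {0,4}:  v_{0} + v_{4} = v_{3} ; sig = (2; 1)
  P = {3,5}:  v_{3} + v_{5} = v_{2} ; sig = (2; 1)
  P = {4,5}:  v_{4} + v_{5} = v_{1} + 2·v_{2} ; sig = (2; 1,2)
  P = {0,1,2}:  v_{0} + v_{1} + v_{2} = 0 ; sig = (3; —)
  P = {1,2,3}:  v_{1} + v_{2} + v_{3} = v_{4} ; sig = (3; 1)

Signatures (|P|; sorted positive RHS coefficients), sorted:
    |P|=2: 3 collections, coeffs (1), (1), (1,2)
    |P|=3: 2 collections, coeffs (), (1)


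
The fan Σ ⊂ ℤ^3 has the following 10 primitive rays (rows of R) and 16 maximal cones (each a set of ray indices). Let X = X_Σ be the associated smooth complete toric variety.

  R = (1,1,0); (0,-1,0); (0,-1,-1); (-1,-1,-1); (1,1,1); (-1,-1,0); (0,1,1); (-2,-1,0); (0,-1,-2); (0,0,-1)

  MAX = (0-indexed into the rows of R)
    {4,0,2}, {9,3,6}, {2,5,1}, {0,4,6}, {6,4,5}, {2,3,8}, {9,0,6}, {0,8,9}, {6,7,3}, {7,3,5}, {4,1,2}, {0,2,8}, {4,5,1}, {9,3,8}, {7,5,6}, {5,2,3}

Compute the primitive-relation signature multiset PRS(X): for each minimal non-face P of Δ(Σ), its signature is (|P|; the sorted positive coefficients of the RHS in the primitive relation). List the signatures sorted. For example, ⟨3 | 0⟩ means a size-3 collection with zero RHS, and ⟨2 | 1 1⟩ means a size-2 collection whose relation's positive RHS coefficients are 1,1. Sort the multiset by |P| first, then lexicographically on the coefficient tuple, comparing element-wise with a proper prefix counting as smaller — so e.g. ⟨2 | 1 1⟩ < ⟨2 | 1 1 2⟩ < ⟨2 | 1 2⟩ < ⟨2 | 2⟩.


Σ has 23 primitive collections:

  • {0,5}:  v_{0} + v_{5} = 0  →  sig = ⟨2 | 0⟩
  • {2,6}:  v_{2} + v_{6} = 0  →  sig = ⟨2 | 0⟩
  • {3,4}:  v_{3} + v_{4} = 0  →  sig = ⟨2 | 0⟩
  • {0,3}:  v_{0} + v_{3} = v_{9}  →  sig = ⟨2 | 1⟩
  • {1,9}:  v_{1} + v_{9} = v_{2}  →  sig = ⟨2 | 1⟩
  • {2,9}:  v_{2} + v_{9} = v_{8}  →  sig = ⟨2 | 1⟩
  • {4,9}:  v_{4} + v_{9} = v_{0}  →  sig = ⟨2 | 1⟩
  • {5,9}:  v_{5} + v_{9} = v_{3}  →  sig = ⟨2 | 1⟩
  • {6,8}:  v_{6} + v_{8} = v_{9}  →  sig = ⟨2 | 1⟩
  • {0,1}:  v_{0} + v_{1} = v_{2} + v_{4}  →  sig = ⟨2 | 1 1⟩
  • {0,7}:  v_{0} + v_{7} = v_{3} + v_{6}  →  sig = ⟨2 | 1 1⟩
  • {1,3}:  v_{1} + v_{3} = v_{2} + v_{5}  →  sig = ⟨2 | 1 1⟩
  • {1,6}:  v_{1} + v_{6} = v_{4} + v_{5}  →  sig = ⟨2 | 1 1⟩
  • {2,7}:  v_{2} + v_{7} = v_{3} + v_{5}  →  sig = ⟨2 | 1 1⟩
  • {4,7}:  v_{4} + v_{7} = v_{5} + v_{6}  →  sig = ⟨2 | 1 1⟩
  • {4,8}:  v_{4} + v_{8} = v_{0} + v_{2}  →  sig = ⟨2 | 1 1⟩
  • {5,8}:  v_{5} + v_{8} = v_{2} + v_{3}  →  sig = ⟨2 | 1 1⟩
  • {7,9}:  v_{7} + v_{9} = 2·v_{3} + v_{6}  →  sig = ⟨2 | 1 2⟩
  • {1,7}:  v_{1} + v_{7} = 2·v_{5}  →  sig = ⟨2 | 2⟩
  • {1,8}:  v_{1} + v_{8} = 2·v_{2}  →  sig = ⟨2 | 2⟩
  • {7,8}:  v_{7} + v_{8} = 2·v_{3}  →  sig = ⟨2 | 2⟩
  • {2,4,5}:  v_{2} + v_{4} + v_{5} = v_{1}  →  sig = ⟨3 | 1⟩
  • {3,5,6}:  v_{3} + v_{5} + v_{6} = v_{7}  →  sig = ⟨3 | 1⟩

Sorted signature multiset PRS(X):
    |P|=2: 21 collections, coeffs (), (), (), (1), (1), (1), (1), (1), (1), (1,1), (1,1), (1,1), (1,1), (1,1), (1,1), (1,1), (1,1), (1,2), (2), (2), (2)
    |P|=3: 2 collections, coeffs (1), (1)


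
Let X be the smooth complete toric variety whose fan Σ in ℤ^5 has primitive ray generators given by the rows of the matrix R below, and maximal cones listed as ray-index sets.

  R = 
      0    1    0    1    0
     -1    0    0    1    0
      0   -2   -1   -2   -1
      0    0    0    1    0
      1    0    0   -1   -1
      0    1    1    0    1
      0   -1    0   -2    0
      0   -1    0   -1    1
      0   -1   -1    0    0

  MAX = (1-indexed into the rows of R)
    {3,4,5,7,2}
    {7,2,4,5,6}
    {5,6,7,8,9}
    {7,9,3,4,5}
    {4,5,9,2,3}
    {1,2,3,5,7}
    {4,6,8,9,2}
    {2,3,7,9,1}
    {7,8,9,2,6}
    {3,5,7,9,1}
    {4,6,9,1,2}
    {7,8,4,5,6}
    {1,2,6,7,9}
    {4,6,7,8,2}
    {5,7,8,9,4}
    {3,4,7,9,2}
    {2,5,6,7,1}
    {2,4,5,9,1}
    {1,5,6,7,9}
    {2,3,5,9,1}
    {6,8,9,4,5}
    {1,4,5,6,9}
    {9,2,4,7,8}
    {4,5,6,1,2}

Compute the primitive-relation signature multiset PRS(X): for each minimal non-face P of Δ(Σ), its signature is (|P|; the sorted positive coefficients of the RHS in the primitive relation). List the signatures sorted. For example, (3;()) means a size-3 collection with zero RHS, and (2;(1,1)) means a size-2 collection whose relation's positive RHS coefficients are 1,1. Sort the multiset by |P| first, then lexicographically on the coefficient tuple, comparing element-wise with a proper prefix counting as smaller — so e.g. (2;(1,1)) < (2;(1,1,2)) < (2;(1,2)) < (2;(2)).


Primitive collections (9):

  P = {3,6}:  v_{3} + v_{6} = v_{7}  ⟹  sig = (2;(1))
  P = {1,8}:  v_{1} + v_{8} = v_{6} + v_{9}  ⟹  sig = (2;(1,1))
  P = {3,8}:  v_{3} + v_{8} = v_{4} + 2·v_{7} + v_{9}  ⟹  sig = (2;(1,1,2))
  P = {1,4,7}:  v_{1} + v_{4} + v_{7} = 0  ⟹  sig = (3;())
  P = {2,5,8}:  v_{2} + v_{5} + v_{8} = v_{4} + v_{7}  ⟹  sig = (3;(1,1))
  P = {1,3,4}:  v_{1} + v_{3} + v_{4} = v_{2} + v_{5} + v_{9}  ⟹  sig = (3;(1,1,1))
  P = {2,5,6,9}:  v_{2} + v_{5} + v_{6} + v_{9} = 0  ⟹  sig = (4;())
  P = {2,5,7,9}:  v_{2} + v_{5} + v_{7} + v_{9} = v_{3}  ⟹  sig = (4;(1))
  P = {4,6,7,9}:  v_{4} + v_{6} + v_{7} + v_{9} = v_{8}  ⟹  sig = (4;(1))

so the primitive-relation signature multiset is
    |P|=2: 3 collections, coeffs (1), (1,1), (1,1,2)
    |P|=3: 3 collections, coeffs (), (1,1), (1,1,1)
    |P|=4: 3 collections, coeffs (), (1), (1)
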